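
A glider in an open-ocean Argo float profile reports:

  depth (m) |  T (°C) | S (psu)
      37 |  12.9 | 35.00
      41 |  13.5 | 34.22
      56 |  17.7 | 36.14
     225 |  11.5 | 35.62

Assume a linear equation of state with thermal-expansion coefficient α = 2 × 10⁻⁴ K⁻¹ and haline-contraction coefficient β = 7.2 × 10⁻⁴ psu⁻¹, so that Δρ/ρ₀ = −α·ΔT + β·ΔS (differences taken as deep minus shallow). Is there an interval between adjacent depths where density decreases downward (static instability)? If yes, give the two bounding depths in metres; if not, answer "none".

Evaluate Δρ/ρ₀ = −αΔT + βΔS across each adjacent pair:
  37–41 m: −αΔT+βΔS = −(2 × 10⁻⁴)(+0.6)+(7.2 × 10⁻⁴)(-0.78) = -6.8 × 10⁻⁴ → UNSTABLE
  41–56 m: −αΔT+βΔS = −(2 × 10⁻⁴)(+4.2)+(7.2 × 10⁻⁴)(+1.92) = 5.4 × 10⁻⁴ → stable
  56–225 m: −αΔT+βΔS = −(2 × 10⁻⁴)(-6.2)+(7.2 × 10⁻⁴)(-0.52) = 8.7 × 10⁻⁴ → stable
The 37–41 m interval has Δρ < 0: lighter water underlies denser water.

37–41 m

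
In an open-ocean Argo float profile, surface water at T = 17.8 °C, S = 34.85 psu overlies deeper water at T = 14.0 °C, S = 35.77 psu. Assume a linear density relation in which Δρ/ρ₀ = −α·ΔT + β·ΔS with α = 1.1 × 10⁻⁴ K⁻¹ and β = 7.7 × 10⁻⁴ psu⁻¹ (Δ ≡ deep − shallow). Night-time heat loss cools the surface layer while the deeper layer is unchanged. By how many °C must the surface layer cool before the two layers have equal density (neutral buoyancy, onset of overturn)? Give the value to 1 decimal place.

Neutral buoyancy requires Δρ = 0, i.e. −α(T_deep − T_surf′) + β(S_deep − S_surf) = 0.
T_surf′ = T_deep − (β/α)·ΔS = 14.0 − (7.7 × 10⁻⁴/1.1 × 10⁻⁴)·(+0.92) = 7.560 °C.
Cooling required: 17.8 − (7.560) = 10.240 °C.

10.2 °C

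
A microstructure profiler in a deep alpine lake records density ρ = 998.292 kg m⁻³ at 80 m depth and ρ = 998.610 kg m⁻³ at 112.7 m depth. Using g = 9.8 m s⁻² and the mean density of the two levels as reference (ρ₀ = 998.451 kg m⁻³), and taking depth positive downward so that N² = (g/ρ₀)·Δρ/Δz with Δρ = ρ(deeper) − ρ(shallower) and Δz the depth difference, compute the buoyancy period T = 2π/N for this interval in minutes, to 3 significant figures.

Δρ = 998.610 − 998.292 = 0.318 kg m⁻³ over Δz = 112.7 − 80 = 32.7 m.
N² = (9.8/998.451) × (0.318/32.7) = 9.5451 × 10⁻⁵ s⁻².
N = √(9.5451 × 10⁻⁵) = 9.7699 × 10⁻³ rad s⁻¹, so T = 2π/N = 643.12 s = 10.719 min ≈ 10.7 min.
N² > 0, so the interval is statically stable.

10.7 min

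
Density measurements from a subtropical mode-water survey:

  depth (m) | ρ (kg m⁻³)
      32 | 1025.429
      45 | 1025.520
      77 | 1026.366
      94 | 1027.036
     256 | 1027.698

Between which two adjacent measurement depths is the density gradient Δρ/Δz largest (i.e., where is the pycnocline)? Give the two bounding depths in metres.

Compute the density gradient over each adjacent pair:
  32–45 m: Δρ/Δz = 0.091/13 = 7.0 × 10⁻³ kg m⁻⁴
  45–77 m: Δρ/Δz = 0.846/32 = 0.026 kg m⁻⁴
  77–94 m: Δρ/Δz = 0.670/17 = 0.039 kg m⁻⁴
  94–256 m: Δρ/Δz = 0.662/162 = 4.1 × 10⁻³ kg m⁻⁴
The largest gradient is in the 77–94 m interval — the pycnocline.

77–94 m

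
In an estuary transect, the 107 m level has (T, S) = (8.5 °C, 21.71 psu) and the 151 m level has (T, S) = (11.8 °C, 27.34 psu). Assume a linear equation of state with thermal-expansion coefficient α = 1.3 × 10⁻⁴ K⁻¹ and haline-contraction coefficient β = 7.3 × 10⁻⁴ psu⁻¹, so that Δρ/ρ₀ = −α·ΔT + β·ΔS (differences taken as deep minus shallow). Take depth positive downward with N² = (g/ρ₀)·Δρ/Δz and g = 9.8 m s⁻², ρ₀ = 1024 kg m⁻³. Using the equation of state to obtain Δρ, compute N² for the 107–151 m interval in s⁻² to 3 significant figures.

8.20 × 10⁻⁴ s⁻²

ΔT = +3.3 K, ΔS = +5.63 psu (deep − shallow).
Δρ/ρ₀ = −αΔT + βΔS = -4.29 × 10⁻⁴ + 4.1099 × 10⁻³ = 3.6809 × 10⁻³, so Δρ ≈ 3.769 kg m⁻³.
N² = (g/ρ₀)·Δρ/Δz = g·(Δρ/ρ₀)/Δz = 9.8 × 3.6809 × 10⁻³ / 44 = 8.1984 × 10⁻⁴ s⁻² ≈ 8.20 × 10⁻⁴ s⁻².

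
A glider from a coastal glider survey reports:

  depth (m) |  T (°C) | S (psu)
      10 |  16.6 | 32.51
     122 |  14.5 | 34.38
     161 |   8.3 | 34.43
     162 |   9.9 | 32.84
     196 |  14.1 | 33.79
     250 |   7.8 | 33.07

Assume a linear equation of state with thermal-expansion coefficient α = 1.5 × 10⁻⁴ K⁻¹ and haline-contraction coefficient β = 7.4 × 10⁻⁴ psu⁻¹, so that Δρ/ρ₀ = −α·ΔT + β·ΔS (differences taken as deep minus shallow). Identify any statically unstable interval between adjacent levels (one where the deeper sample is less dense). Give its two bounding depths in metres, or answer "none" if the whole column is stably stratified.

161–162 m

Evaluate Δρ/ρ₀ = −αΔT + βΔS across each adjacent pair:
  10–122 m: −αΔT+βΔS = −(1.5 × 10⁻⁴)(-2.1)+(7.4 × 10⁻⁴)(+1.87) = 1.7 × 10⁻³ → stable
  122–161 m: −αΔT+βΔS = −(1.5 × 10⁻⁴)(-6.2)+(7.4 × 10⁻⁴)(+0.05) = 9.7 × 10⁻⁴ → stable
  161–162 m: −αΔT+βΔS = −(1.5 × 10⁻⁴)(+1.6)+(7.4 × 10⁻⁴)(-1.59) = -1.4 × 10⁻³ → UNSTABLE
  162–196 m: −αΔT+βΔS = −(1.5 × 10⁻⁴)(+4.2)+(7.4 × 10⁻⁴)(+0.95) = 7.3 × 10⁻⁵ → stable
  196–250 m: −αΔT+βΔS = −(1.5 × 10⁻⁴)(-6.3)+(7.4 × 10⁻⁴)(-0.72) = 4.1 × 10⁻⁴ → stable
The 161–162 m interval has Δρ < 0: lighter water underlies denser water.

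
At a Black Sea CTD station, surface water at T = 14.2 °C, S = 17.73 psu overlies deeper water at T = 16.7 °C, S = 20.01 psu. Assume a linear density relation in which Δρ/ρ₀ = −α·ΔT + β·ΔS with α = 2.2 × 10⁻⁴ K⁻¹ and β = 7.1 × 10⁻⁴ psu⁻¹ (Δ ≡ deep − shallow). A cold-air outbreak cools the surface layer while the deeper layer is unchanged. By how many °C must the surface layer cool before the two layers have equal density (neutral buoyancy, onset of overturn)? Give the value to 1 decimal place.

4.9 °C

Neutral buoyancy requires Δρ = 0, i.e. −α(T_deep − T_surf′) + β(S_deep − S_surf) = 0.
T_surf′ = T_deep − (β/α)·ΔS = 16.7 − (7.1 × 10⁻⁴/2.2 × 10⁻⁴)·(+2.28) = 9.342 °C.
Cooling required: 14.2 − (9.342) = 4.858 °C.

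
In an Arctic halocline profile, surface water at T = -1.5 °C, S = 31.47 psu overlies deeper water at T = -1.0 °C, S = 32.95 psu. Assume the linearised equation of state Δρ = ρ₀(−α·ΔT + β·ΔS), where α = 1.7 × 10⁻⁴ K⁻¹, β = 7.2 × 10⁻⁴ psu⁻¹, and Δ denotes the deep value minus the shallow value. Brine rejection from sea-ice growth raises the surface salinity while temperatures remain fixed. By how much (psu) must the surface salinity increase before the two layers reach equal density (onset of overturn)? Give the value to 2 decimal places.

1.36 psu

Neutral buoyancy requires −α(T_deep − T_surf) + β(S_deep − S_surf′) = 0.
S_surf′ = S_deep − (α/β)·ΔT = 32.95 − (1.7 × 10⁻⁴/7.2 × 10⁻⁴)·(+0.5) = 32.8319 psu.
Increase required: 32.8319 − 31.47 = 1.3619 psu.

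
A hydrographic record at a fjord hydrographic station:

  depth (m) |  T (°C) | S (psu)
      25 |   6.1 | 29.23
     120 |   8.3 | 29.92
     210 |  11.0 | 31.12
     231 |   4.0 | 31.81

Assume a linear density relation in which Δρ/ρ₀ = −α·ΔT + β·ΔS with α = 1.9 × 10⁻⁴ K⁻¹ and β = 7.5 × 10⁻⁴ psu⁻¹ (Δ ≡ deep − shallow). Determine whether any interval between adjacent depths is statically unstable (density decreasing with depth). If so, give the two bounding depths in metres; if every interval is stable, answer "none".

none

Evaluate Δρ/ρ₀ = −αΔT + βΔS across each adjacent pair:
  25–120 m: −αΔT+βΔS = −(1.9 × 10⁻⁴)(+2.2)+(7.5 × 10⁻⁴)(+0.69) = 9.9 × 10⁻⁵ → stable
  120–210 m: −αΔT+βΔS = −(1.9 × 10⁻⁴)(+2.7)+(7.5 × 10⁻⁴)(+1.20) = 3.9 × 10⁻⁴ → stable
  210–231 m: −αΔT+βΔS = −(1.9 × 10⁻⁴)(-7.0)+(7.5 × 10⁻⁴)(+0.69) = 1.8 × 10⁻³ → stable
Every interval has Δρ > 0: the column is stably stratified throughout.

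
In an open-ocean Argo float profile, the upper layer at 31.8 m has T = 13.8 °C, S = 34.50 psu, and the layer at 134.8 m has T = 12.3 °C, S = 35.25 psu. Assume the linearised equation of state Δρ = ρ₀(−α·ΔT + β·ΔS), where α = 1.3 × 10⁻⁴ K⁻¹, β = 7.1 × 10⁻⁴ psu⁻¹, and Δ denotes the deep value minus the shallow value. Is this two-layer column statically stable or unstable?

ΔT = 12.3 − 13.8 = -1.5 K and ΔS = 35.25 − 34.50 = +0.75 psu (deep − shallow).
−αΔT = 1.95 × 10⁻⁴; βΔS = 5.325 × 10⁻⁴; sum Δρ/ρ₀ = 7.275 × 10⁻⁴.
Δρ/ρ₀ > 0, so Δρ > 0: deeper water is denser → statically stable.

stable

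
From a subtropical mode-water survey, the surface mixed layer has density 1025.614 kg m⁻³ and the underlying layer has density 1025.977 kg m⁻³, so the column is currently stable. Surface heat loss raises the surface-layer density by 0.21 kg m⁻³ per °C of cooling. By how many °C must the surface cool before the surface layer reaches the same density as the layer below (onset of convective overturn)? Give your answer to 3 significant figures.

Density deficit of the surface layer: 1025.977 − 1025.614 = 0.363 kg m⁻³.
Required change = 0.363 / 0.21 = 1.73 °C.

1.73 °C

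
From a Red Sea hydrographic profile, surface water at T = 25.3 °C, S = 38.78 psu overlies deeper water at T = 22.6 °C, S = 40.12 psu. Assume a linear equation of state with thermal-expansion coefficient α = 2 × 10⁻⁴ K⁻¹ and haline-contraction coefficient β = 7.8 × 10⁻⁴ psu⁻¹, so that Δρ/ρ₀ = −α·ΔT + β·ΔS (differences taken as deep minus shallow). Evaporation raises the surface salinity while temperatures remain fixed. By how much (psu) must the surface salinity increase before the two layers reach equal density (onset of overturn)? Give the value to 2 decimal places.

2.03 psu

Neutral buoyancy requires −α(T_deep − T_surf) + β(S_deep − S_surf′) = 0.
S_surf′ = S_deep − (α/β)·ΔT = 40.12 − (2 × 10⁻⁴/7.8 × 10⁻⁴)·(-2.7) = 40.8123 psu.
Increase required: 40.8123 − 38.78 = 2.0323 psu.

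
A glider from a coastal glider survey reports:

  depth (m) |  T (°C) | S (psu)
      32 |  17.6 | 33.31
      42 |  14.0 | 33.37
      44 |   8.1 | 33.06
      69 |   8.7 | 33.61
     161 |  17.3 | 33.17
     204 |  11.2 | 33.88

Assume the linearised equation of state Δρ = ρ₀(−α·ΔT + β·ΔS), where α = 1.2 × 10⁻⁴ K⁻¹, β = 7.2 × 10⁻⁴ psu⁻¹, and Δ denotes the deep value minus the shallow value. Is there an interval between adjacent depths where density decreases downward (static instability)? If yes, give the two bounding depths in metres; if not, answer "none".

Evaluate Δρ/ρ₀ = −αΔT + βΔS across each adjacent pair:
  32–42 m: −αΔT+βΔS = −(1.2 × 10⁻⁴)(-3.6)+(7.2 × 10⁻⁴)(+0.06) = 4.8 × 10⁻⁴ → stable
  42–44 m: −αΔT+βΔS = −(1.2 × 10⁻⁴)(-5.9)+(7.2 × 10⁻⁴)(-0.31) = 4.8 × 10⁻⁴ → stable
  44–69 m: −αΔT+βΔS = −(1.2 × 10⁻⁴)(+0.6)+(7.2 × 10⁻⁴)(+0.55) = 3.2 × 10⁻⁴ → stable
  69–161 m: −αΔT+βΔS = −(1.2 × 10⁻⁴)(+8.6)+(7.2 × 10⁻⁴)(-0.44) = -1.3 × 10⁻³ → UNSTABLE
  161–204 m: −αΔT+βΔS = −(1.2 × 10⁻⁴)(-6.1)+(7.2 × 10⁻⁴)(+0.71) = 1.2 × 10⁻³ → stable
The 69–161 m interval has Δρ < 0: lighter water underlies denser water.

69–161 m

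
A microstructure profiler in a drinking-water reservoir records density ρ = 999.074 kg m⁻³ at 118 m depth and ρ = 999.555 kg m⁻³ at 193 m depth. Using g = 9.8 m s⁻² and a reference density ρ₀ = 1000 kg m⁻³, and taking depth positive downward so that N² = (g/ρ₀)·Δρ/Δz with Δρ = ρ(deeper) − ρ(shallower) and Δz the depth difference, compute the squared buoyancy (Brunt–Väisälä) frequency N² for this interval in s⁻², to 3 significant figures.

6.29 × 10⁻⁵ s⁻²

Δρ = 999.555 − 999.074 = 0.481 kg m⁻³ over Δz = 193 − 118 = 75 m.
N² = (9.8/1000) × (0.481/75) = 6.2851 × 10⁻⁵ s⁻² ≈ 6.29 × 10⁻⁵ s⁻².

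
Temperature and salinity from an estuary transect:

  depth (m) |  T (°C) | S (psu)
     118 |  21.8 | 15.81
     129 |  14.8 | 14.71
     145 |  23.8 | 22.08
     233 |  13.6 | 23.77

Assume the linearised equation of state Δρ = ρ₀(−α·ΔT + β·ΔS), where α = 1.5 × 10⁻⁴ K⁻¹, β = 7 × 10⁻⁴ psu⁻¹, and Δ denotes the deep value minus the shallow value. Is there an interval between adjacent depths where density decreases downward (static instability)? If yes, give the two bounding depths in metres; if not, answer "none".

none

Evaluate Δρ/ρ₀ = −αΔT + βΔS across each adjacent pair:
  118–129 m: −αΔT+βΔS = −(1.5 × 10⁻⁴)(-7.0)+(7 × 10⁻⁴)(-1.10) = 2.8 × 10⁻⁴ → stable
  129–145 m: −αΔT+βΔS = −(1.5 × 10⁻⁴)(+9.0)+(7 × 10⁻⁴)(+7.37) = 3.8 × 10⁻³ → stable
  145–233 m: −αΔT+βΔS = −(1.5 × 10⁻⁴)(-10.2)+(7 × 10⁻⁴)(+1.69) = 2.7 × 10⁻³ → stable
Every interval has Δρ > 0: the column is stably stratified throughout.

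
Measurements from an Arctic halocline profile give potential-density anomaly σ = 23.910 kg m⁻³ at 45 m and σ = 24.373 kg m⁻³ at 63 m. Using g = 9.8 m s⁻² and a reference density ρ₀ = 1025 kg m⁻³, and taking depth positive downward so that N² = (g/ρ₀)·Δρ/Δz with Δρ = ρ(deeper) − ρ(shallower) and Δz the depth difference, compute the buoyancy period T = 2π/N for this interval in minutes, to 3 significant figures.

6.68 min

Δρ = 1024.373 − 1023.910 = 0.463 kg m⁻³ over Δz = 63 − 45 = 18 m.
N² = (9.8/1025) × (0.463/18) = 2.4593 × 10⁻⁴ s⁻².
N = √(2.4593 × 10⁻⁴) = 0.015682 rad s⁻¹, so T = 2π/N = 400.66 s = 6.6777 min ≈ 6.68 min.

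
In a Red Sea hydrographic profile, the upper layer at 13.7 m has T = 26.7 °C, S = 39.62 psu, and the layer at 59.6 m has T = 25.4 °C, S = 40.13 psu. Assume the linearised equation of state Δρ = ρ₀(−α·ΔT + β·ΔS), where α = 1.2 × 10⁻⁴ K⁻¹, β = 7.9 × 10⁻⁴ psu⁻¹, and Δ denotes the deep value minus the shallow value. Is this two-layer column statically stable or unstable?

ΔT = 25.4 − 26.7 = -1.3 K and ΔS = 40.13 − 39.62 = +0.51 psu (deep − shallow).
−αΔT = 1.56 × 10⁻⁴; βΔS = 4.029 × 10⁻⁴; sum Δρ/ρ₀ = 5.589 × 10⁻⁴.
Δρ/ρ₀ > 0, so Δρ > 0: deeper water is denser → statically stable.

stable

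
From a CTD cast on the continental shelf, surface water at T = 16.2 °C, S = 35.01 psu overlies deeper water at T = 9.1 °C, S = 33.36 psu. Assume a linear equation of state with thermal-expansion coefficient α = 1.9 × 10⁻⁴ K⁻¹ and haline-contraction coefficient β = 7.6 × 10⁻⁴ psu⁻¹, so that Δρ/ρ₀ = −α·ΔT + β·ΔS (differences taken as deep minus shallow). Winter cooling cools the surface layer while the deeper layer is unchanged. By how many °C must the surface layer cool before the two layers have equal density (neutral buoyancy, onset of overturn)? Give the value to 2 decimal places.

0.50 °C

Neutral buoyancy requires Δρ = 0, i.e. −α(T_deep − T_surf′) + β(S_deep − S_surf) = 0.
T_surf′ = T_deep − (β/α)·ΔS = 9.1 − (7.6 × 10⁻⁴/1.9 × 10⁻⁴)·(-1.65) = 15.7000 °C.
Cooling required: 16.2 − (15.7000) = 0.5000 °C.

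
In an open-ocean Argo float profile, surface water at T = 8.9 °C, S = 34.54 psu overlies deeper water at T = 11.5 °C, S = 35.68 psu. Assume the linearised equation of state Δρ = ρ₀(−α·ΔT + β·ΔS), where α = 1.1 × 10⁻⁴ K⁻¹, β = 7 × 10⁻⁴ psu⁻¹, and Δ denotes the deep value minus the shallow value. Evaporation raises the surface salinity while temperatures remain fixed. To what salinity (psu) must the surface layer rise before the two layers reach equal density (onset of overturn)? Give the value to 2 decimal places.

Neutral buoyancy requires −α(T_deep − T_surf) + β(S_deep − S_surf′) = 0.
S_surf′ = S_deep − (α/β)·ΔT = 35.68 − (1.1 × 10⁻⁴/7 × 10⁻⁴)·(+2.6) = 35.2714 psu.
Increase required: 35.2714 − 34.54 = 0.7314 psu.

35.27 psu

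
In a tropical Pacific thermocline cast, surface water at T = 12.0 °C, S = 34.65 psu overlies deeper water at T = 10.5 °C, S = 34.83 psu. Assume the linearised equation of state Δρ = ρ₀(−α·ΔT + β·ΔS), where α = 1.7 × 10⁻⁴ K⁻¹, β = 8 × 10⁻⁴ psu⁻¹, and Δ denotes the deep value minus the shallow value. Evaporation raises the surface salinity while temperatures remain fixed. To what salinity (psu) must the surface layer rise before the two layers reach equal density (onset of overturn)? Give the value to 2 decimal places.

35.15 psu

Neutral buoyancy requires −α(T_deep − T_surf) + β(S_deep − S_surf′) = 0.
S_surf′ = S_deep − (α/β)·ΔT = 34.83 − (1.7 × 10⁻⁴/8 × 10⁻⁴)·(-1.5) = 35.1487 psu.
Increase required: 35.1487 − 34.65 = 0.4987 psu.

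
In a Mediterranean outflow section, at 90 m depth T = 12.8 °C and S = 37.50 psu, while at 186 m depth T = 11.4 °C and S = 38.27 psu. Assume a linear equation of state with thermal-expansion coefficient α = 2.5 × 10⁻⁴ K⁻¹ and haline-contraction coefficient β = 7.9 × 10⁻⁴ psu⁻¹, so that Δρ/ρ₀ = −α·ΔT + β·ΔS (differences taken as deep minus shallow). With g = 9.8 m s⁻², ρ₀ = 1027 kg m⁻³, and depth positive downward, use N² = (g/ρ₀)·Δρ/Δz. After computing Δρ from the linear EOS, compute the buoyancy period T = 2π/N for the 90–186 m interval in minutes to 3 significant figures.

ΔT = -1.4 K, ΔS = +0.77 psu (deep − shallow).
Δρ/ρ₀ = −αΔT + βΔS = 3.50 × 10⁻⁴ + 6.083 × 10⁻⁴ = 9.583 × 10⁻⁴, so Δρ ≈ 0.9842 kg m⁻³.
N² = (g/ρ₀)·Δρ/Δz = g·(Δρ/ρ₀)/Δz = 9.8 × 9.583 × 10⁻⁴ / 96 = 9.7826 × 10⁻⁵ s⁻².
N = √(9.7826 × 10⁻⁵) = 9.8907 × 10⁻³ rad s⁻¹ → T = 2π/N = 635.26 s = 10.588 min ≈ 10.6 min.

10.6 min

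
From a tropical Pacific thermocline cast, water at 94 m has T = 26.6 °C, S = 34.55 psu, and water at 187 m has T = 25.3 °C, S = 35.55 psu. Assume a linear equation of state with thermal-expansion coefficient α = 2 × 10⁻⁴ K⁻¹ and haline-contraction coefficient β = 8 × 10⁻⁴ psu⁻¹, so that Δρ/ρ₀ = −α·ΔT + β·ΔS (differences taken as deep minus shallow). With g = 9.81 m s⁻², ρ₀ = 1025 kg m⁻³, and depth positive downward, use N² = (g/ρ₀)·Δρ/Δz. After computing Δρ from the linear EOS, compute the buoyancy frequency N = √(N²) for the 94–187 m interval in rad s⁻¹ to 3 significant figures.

ΔT = -1.3 K, ΔS = +1.00 psu (deep − shallow).
Δρ/ρ₀ = −αΔT + βΔS = 2.60 × 10⁻⁴ + 8.00 × 10⁻⁴ = 1.06 × 10⁻³, so Δρ ≈ 1.087 kg m⁻³.
N² = (g/ρ₀)·Δρ/Δz = g·(Δρ/ρ₀)/Δz = 9.81 × 1.06 × 10⁻³ / 93 = 1.1181 × 10⁻⁴ s⁻².
N = √(1.1181 × 10⁻⁴) = 0.010574 rad s⁻¹ ≈ 0.0106 rad s⁻¹.

0.0106 rad s⁻¹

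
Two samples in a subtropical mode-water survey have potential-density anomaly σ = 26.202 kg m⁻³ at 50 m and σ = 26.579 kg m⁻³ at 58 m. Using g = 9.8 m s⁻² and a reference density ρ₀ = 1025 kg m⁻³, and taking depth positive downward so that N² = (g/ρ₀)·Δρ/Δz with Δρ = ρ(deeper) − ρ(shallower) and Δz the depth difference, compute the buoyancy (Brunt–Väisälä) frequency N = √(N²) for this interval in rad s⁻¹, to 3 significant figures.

Δρ = 1026.579 − 1026.202 = 0.377 kg m⁻³ over Δz = 58 − 50 = 8 m.
N² = (9.8/1025) × (0.377/8) = 4.5056 × 10⁻⁴ s⁻².
N = √(4.5056 × 10⁻⁴) = 0.021226 rad s⁻¹ ≈ 0.0212 rad s⁻¹.

0.0212 rad s⁻¹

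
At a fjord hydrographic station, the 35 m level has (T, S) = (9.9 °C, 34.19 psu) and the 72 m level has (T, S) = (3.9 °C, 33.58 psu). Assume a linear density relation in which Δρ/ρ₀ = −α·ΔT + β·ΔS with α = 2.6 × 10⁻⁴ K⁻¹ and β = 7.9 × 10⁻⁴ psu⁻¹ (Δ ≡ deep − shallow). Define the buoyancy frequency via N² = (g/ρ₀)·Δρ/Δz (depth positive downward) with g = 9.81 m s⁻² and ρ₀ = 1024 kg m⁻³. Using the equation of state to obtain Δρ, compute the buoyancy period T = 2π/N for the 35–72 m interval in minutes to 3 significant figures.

ΔT = -6.0 K, ΔS = -0.61 psu (deep − shallow).
Δρ/ρ₀ = −αΔT + βΔS = 1.56 × 10⁻³ − 4.819 × 10⁻⁴ = 1.0781 × 10⁻³, so Δρ ≈ 1.104 kg m⁻³.
N² = (g/ρ₀)·Δρ/Δz = g·(Δρ/ρ₀)/Δz = 9.81 × 1.0781 × 10⁻³ / 37 = 2.8584 × 10⁻⁴ s⁻².
N = √(2.8584 × 10⁻⁴) = 0.016907 rad s⁻¹ → T = 2π/N = 371.63 s = 6.1938 min ≈ 6.19 min.

6.19 min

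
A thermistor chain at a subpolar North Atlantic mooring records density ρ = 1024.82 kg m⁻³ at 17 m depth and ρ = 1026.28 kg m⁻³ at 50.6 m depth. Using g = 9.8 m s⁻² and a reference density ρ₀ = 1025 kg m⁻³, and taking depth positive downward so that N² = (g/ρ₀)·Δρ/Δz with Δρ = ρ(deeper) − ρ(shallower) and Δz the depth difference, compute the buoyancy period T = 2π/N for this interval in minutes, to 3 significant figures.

5.14 min

Δρ = 1026.28 − 1024.82 = 1.46 kg m⁻³ over Δz = 50.6 − 17 = 33.6 m.
N² = (9.8/1025) × (1.46/33.6) = 4.1545 × 10⁻⁴ s⁻².
N = √(4.1545 × 10⁻⁴) = 0.020383 rad s⁻¹, so T = 2π/N = 308.26 s = 5.1377 min ≈ 5.14 min.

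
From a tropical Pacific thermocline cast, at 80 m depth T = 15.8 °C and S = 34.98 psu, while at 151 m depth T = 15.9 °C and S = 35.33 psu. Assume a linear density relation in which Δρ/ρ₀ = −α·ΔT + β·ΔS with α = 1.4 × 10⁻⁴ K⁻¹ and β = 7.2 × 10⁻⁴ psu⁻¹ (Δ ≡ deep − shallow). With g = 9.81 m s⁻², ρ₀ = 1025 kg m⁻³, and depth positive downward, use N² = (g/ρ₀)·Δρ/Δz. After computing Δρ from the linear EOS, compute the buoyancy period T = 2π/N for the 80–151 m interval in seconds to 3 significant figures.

ΔT = +0.1 K, ΔS = +0.35 psu (deep − shallow).
Δρ/ρ₀ = −αΔT + βΔS = -1.40 × 10⁻⁵ + 2.52 × 10⁻⁴ = 2.38 × 10⁻⁴, so Δρ ≈ 0.2440 kg m⁻³.
N² = (g/ρ₀)·Δρ/Δz = g·(Δρ/ρ₀)/Δz = 9.81 × 2.38 × 10⁻⁴ / 71 = 3.2884 × 10⁻⁵ s⁻².
N = √(3.2884 × 10⁻⁵) = 5.7345 × 10⁻³ rad s⁻¹ → T = 2π/N = 1.0957 × 10³ s ≈ 1.10 × 10³ s.

1.10 × 10³ s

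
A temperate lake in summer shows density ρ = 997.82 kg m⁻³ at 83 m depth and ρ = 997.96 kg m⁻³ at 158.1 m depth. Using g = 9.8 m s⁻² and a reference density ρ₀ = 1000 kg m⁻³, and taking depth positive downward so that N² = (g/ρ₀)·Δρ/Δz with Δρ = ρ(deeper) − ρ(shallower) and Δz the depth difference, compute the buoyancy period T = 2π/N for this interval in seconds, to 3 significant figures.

Δρ = 997.96 − 997.82 = 0.14 kg m⁻³ over Δz = 158.1 − 83 = 75.1 m.
N² = (9.8/1000) × (0.14/75.1) = 1.8269 × 10⁻⁵ s⁻².
N = √(1.8269 × 10⁻⁵) = 4.2742 × 10⁻³ rad s⁻¹, so T = 2π/N = 1.4700 × 10³ s ≈ 1.47 × 10³ s.
A positive N² confirms static stability across the interval.

1.47 × 10³ s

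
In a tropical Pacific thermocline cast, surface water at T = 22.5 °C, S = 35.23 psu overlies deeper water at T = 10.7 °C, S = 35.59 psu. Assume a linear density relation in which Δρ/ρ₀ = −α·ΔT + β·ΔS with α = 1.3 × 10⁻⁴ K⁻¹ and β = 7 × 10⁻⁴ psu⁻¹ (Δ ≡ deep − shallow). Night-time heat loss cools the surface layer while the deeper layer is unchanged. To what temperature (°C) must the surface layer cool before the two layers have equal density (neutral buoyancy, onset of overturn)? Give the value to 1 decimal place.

Neutral buoyancy requires Δρ = 0, i.e. −α(T_deep − T_surf′) + β(S_deep − S_surf) = 0.
T_surf′ = T_deep − (β/α)·ΔS = 10.7 − (7 × 10⁻⁴/1.3 × 10⁻⁴)·(+0.36) = 8.762 °C.
Cooling required: 22.5 − (8.762) = 13.738 °C.

8.8 °C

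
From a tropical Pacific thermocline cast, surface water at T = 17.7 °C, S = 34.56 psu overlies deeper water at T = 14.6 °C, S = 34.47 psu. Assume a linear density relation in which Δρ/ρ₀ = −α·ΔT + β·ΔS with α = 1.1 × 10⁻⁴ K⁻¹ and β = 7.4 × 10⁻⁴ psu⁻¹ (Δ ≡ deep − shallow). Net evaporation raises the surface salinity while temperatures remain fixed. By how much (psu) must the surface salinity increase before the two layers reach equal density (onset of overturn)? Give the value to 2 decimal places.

Neutral buoyancy requires −α(T_deep − T_surf) + β(S_deep − S_surf′) = 0.
S_surf′ = S_deep − (α/β)·ΔT = 34.47 − (1.1 × 10⁻⁴/7.4 × 10⁻⁴)·(-3.1) = 34.9308 psu.
Increase required: 34.9308 − 34.56 = 0.3708 psu.

0.37 psu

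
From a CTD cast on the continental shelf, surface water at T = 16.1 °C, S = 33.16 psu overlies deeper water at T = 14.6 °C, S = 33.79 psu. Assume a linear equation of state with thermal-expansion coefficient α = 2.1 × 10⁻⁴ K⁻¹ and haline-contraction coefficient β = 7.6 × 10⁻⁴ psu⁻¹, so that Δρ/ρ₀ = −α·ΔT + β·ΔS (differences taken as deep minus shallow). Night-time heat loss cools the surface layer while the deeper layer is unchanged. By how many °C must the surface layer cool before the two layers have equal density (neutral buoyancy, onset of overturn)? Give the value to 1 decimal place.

3.8 °C

Neutral buoyancy requires Δρ = 0, i.e. −α(T_deep − T_surf′) + β(S_deep − S_surf) = 0.
T_surf′ = T_deep − (β/α)·ΔS = 14.6 − (7.6 × 10⁻⁴/2.1 × 10⁻⁴)·(+0.63) = 12.320 °C.
Cooling required: 16.1 − (12.320) = 3.780 °C.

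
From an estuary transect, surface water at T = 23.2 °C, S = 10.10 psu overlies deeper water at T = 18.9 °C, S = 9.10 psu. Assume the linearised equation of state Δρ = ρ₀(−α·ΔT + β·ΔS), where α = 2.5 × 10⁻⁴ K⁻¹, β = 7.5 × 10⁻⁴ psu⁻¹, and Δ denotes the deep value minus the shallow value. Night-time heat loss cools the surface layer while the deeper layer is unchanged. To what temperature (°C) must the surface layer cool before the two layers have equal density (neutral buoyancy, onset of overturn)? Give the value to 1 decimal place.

Neutral buoyancy requires Δρ = 0, i.e. −α(T_deep − T_surf′) + β(S_deep − S_surf) = 0.
T_surf′ = T_deep − (β/α)·ΔS = 18.9 − (7.5 × 10⁻⁴/2.5 × 10⁻⁴)·(-1.00) = 21.900 °C.
Cooling required: 23.2 − (21.900) = 1.300 °C.

21.9 °C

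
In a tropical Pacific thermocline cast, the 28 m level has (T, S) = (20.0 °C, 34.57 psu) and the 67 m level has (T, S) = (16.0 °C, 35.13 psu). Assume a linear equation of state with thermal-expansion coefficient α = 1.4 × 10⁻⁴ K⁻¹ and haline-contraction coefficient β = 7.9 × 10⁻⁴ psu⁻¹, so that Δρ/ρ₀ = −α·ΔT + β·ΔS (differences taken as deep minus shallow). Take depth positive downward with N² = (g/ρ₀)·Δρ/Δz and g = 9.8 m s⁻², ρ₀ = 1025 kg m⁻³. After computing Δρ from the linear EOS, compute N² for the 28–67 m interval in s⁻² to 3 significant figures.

2.52 × 10⁻⁴ s⁻²

ΔT = -4.0 K, ΔS = +0.56 psu (deep − shallow).
Δρ/ρ₀ = −αΔT + βΔS = 5.60 × 10⁻⁴ + 4.424 × 10⁻⁴ = 1.0024 × 10⁻³, so Δρ ≈ 1.027 kg m⁻³.
N² = (g/ρ₀)·Δρ/Δz = g·(Δρ/ρ₀)/Δz = 9.8 × 1.0024 × 10⁻³ / 39 = 2.5189 × 10⁻⁴ s⁻² ≈ 2.52 × 10⁻⁴ s⁻².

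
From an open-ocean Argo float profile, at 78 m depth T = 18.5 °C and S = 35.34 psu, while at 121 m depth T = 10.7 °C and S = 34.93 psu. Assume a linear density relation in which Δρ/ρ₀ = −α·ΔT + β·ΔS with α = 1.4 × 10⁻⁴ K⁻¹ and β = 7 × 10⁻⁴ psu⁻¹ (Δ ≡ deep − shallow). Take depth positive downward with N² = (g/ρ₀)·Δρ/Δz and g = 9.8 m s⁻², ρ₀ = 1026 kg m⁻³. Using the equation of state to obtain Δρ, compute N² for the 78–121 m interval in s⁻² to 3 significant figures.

1.83 × 10⁻⁴ s⁻²

ΔT = -7.8 K, ΔS = -0.41 psu (deep − shallow).
Δρ/ρ₀ = −αΔT + βΔS = 1.092 × 10⁻³ − 2.87 × 10⁻⁴ = 8.05 × 10⁻⁴, so Δρ ≈ 0.8259 kg m⁻³.
N² = (g/ρ₀)·Δρ/Δz = g·(Δρ/ρ₀)/Δz = 9.8 × 8.05 × 10⁻⁴ / 43 = 1.8347 × 10⁻⁴ s⁻² ≈ 1.83 × 10⁻⁴ s⁻².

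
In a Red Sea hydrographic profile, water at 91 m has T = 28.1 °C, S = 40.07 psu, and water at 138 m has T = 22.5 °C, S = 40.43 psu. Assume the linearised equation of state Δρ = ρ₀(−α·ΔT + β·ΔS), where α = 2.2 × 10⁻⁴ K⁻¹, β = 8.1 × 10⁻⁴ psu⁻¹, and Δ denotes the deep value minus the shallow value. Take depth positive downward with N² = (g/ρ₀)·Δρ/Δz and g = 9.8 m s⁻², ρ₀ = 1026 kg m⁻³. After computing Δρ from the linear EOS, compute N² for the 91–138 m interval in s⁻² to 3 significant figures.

3.18 × 10⁻⁴ s⁻²

ΔT = -5.6 K, ΔS = +0.36 psu (deep − shallow).
Δρ/ρ₀ = −αΔT + βΔS = 1.232 × 10⁻³ + 2.916 × 10⁻⁴ = 1.5236 × 10⁻³, so Δρ ≈ 1.563 kg m⁻³.
N² = (g/ρ₀)·Δρ/Δz = g·(Δρ/ρ₀)/Δz = 9.8 × 1.5236 × 10⁻³ / 47 = 3.1769 × 10⁻⁴ s⁻² ≈ 3.18 × 10⁻⁴ s⁻².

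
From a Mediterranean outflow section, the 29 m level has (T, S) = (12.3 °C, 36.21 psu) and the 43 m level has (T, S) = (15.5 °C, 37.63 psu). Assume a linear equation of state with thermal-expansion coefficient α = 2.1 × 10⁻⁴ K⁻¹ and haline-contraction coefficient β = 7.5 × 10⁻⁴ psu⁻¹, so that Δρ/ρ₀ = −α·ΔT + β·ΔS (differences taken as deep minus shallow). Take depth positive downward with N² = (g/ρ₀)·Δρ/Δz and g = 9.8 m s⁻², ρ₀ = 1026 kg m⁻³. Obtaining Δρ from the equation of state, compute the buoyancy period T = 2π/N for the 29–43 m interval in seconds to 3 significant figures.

ΔT = +3.2 K, ΔS = +1.42 psu (deep − shallow).
Δρ/ρ₀ = −αΔT + βΔS = -6.72 × 10⁻⁴ + 1.065 × 10⁻³ = 3.93 × 10⁻⁴, so Δρ ≈ 0.4032 kg m⁻³.
N² = (g/ρ₀)·Δρ/Δz = g·(Δρ/ρ₀)/Δz = 9.8 × 3.93 × 10⁻⁴ / 14 = 2.7510 × 10⁻⁴ s⁻².
N = √(2.7510 × 10⁻⁴) = 0.016586 rad s⁻¹ → T = 2π/N = 378.82 s ≈ 379 s.

379 s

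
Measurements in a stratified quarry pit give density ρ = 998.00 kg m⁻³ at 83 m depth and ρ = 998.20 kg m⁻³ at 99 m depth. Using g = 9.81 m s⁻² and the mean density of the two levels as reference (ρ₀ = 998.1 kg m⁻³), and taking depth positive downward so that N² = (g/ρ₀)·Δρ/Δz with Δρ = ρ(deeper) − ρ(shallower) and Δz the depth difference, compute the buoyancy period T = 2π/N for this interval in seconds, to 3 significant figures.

567 s

Δρ = 998.20 − 998.00 = 0.20 kg m⁻³ over Δz = 99 − 83 = 16 m.
N² = (9.81/998.1) × (0.20/16) = 1.2286 × 10⁻⁴ s⁻².
N = √(1.2286 × 10⁻⁴) = 0.011084 rad s⁻¹, so T = 2π/N = 566.87 s ≈ 567 s.
N² > 0, so the interval is statically stable.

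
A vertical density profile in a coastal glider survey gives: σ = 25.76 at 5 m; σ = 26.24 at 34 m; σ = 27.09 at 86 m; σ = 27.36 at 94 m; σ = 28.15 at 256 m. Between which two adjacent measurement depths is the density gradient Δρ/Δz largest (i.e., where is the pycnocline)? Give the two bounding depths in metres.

86–94 m

Compute the density gradient over each adjacent pair:
  5–34 m: Δρ/Δz = 0.48/29 = 0.017 kg m⁻⁴
  34–86 m: Δρ/Δz = 0.85/52 = 0.016 kg m⁻⁴
  86–94 m: Δρ/Δz = 0.27/8 = 0.034 kg m⁻⁴
  94–256 m: Δρ/Δz = 0.79/162 = 4.9 × 10⁻³ kg m⁻⁴
The largest gradient is in the 86–94 m interval — the pycnocline.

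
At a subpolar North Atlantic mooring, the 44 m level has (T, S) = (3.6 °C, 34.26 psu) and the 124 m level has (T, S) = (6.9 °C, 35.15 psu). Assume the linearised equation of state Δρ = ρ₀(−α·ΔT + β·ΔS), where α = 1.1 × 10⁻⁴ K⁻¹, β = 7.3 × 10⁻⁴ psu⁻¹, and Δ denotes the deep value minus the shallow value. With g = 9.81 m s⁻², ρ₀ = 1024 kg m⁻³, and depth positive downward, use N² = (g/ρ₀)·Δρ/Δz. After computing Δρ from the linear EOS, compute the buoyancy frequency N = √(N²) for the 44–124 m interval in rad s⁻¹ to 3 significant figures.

5.93 × 10⁻³ rad s⁻¹

ΔT = +3.3 K, ΔS = +0.89 psu (deep − shallow).
Δρ/ρ₀ = −αΔT + βΔS = -3.63 × 10⁻⁴ + 6.497 × 10⁻⁴ = 2.867 × 10⁻⁴, so Δρ ≈ 0.2936 kg m⁻³.
N² = (g/ρ₀)·Δρ/Δz = g·(Δρ/ρ₀)/Δz = 9.81 × 2.867 × 10⁻⁴ / 80 = 3.5157 × 10⁻⁵ s⁻².
N = √(3.5157 × 10⁻⁵) = 5.9293 × 10⁻³ rad s⁻¹ ≈ 5.93 × 10⁻³ rad s⁻¹.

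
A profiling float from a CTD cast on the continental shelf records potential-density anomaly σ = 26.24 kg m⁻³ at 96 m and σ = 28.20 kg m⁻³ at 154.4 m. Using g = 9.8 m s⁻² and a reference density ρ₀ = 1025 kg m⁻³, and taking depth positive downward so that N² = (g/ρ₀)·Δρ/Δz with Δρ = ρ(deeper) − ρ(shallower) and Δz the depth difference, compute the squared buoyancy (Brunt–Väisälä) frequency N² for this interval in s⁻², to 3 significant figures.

Δρ = 1028.20 − 1026.24 = 1.96 kg m⁻³ over Δz = 154.4 − 96 = 58.4 m.
N² = (9.8/1025) × (1.96/58.4) = 3.2088 × 10⁻⁴ s⁻² ≈ 3.21 × 10⁻⁴ s⁻².

3.21 × 10⁻⁴ s⁻²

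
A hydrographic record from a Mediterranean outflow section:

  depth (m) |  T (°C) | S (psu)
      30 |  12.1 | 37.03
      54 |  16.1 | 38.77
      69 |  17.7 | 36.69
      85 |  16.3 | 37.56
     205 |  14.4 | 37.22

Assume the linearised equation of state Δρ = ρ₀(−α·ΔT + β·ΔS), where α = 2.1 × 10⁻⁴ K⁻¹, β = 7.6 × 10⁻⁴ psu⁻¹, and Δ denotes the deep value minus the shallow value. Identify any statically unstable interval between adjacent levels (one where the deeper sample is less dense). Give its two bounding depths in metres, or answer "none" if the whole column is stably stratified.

Evaluate Δρ/ρ₀ = −αΔT + βΔS across each adjacent pair:
  30–54 m: −αΔT+βΔS = −(2.1 × 10⁻⁴)(+4.0)+(7.6 × 10⁻⁴)(+1.74) = 4.8 × 10⁻⁴ → stable
  54–69 m: −αΔT+βΔS = −(2.1 × 10⁻⁴)(+1.6)+(7.6 × 10⁻⁴)(-2.08) = -1.9 × 10⁻³ → UNSTABLE
  69–85 m: −αΔT+βΔS = −(2.1 × 10⁻⁴)(-1.4)+(7.6 × 10⁻⁴)(+0.87) = 9.6 × 10⁻⁴ → stable
  85–205 m: −αΔT+βΔS = −(2.1 × 10⁻⁴)(-1.9)+(7.6 × 10⁻⁴)(-0.34) = 1.4 × 10⁻⁴ → stable
The 54–69 m interval has Δρ < 0: lighter water underlies denser water.

54–69 m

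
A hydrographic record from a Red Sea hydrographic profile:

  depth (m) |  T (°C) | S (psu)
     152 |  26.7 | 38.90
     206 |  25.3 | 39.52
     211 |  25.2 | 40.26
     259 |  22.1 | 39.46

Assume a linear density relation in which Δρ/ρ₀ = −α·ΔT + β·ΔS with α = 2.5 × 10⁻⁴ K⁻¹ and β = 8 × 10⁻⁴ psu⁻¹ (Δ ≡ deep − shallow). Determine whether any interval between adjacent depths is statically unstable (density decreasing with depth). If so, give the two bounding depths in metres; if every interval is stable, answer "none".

Evaluate Δρ/ρ₀ = −αΔT + βΔS across each adjacent pair:
  152–206 m: −αΔT+βΔS = −(2.5 × 10⁻⁴)(-1.4)+(8 × 10⁻⁴)(+0.62) = 8.5 × 10⁻⁴ → stable
  206–211 m: −αΔT+βΔS = −(2.5 × 10⁻⁴)(-0.1)+(8 × 10⁻⁴)(+0.74) = 6.2 × 10⁻⁴ → stable
  211–259 m: −αΔT+βΔS = −(2.5 × 10⁻⁴)(-3.1)+(8 × 10⁻⁴)(-0.80) = 1.4 × 10⁻⁴ → stable
Every interval has Δρ > 0: the column is stably stratified throughout.

none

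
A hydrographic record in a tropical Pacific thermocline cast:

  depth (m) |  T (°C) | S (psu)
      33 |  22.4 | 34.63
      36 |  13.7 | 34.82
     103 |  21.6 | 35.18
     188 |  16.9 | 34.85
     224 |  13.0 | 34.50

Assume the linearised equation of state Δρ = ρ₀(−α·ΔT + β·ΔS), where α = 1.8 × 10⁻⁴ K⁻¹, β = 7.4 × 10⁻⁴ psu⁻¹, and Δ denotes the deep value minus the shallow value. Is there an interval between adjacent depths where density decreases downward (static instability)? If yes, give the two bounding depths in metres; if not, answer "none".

Evaluate Δρ/ρ₀ = −αΔT + βΔS across each adjacent pair:
  33–36 m: −αΔT+βΔS = −(1.8 × 10⁻⁴)(-8.7)+(7.4 × 10⁻⁴)(+0.19) = 1.7 × 10⁻³ → stable
  36–103 m: −αΔT+βΔS = −(1.8 × 10⁻⁴)(+7.9)+(7.4 × 10⁻⁴)(+0.36) = -1.2 × 10⁻³ → UNSTABLE
  103–188 m: −αΔT+βΔS = −(1.8 × 10⁻⁴)(-4.7)+(7.4 × 10⁻⁴)(-0.33) = 6.0 × 10⁻⁴ → stable
  188–224 m: −αΔT+βΔS = −(1.8 × 10⁻⁴)(-3.9)+(7.4 × 10⁻⁴)(-0.35) = 4.4 × 10⁻⁴ → stable
The 36–103 m interval has Δρ < 0: lighter water underlies denser water.

36–103 m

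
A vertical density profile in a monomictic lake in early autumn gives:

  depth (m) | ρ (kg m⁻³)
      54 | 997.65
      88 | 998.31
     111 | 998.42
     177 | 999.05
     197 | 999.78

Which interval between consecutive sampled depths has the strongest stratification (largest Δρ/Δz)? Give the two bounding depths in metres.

177–197 m

Compute the density gradient over each adjacent pair:
  54–88 m: Δρ/Δz = 0.66/34 = 0.019 kg m⁻⁴
  88–111 m: Δρ/Δz = 0.11/23 = 4.8 × 10⁻³ kg m⁻⁴
  111–177 m: Δρ/Δz = 0.63/66 = 9.5 × 10⁻³ kg m⁻⁴
  177–197 m: Δρ/Δz = 0.73/20 = 0.036 kg m⁻⁴
The largest gradient is in the 177–197 m interval — the pycnocline.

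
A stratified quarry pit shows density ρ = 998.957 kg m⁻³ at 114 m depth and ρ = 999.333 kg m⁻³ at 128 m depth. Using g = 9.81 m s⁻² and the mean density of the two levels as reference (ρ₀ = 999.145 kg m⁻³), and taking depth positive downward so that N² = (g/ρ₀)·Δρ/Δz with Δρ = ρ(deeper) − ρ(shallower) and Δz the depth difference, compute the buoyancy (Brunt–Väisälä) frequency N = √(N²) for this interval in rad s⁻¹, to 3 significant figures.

0.0162 rad s⁻¹

Δρ = 999.333 − 998.957 = 0.376 kg m⁻³ over Δz = 128 − 114 = 14 m.
N² = (9.81/999.145) × (0.376/14) = 2.6369 × 10⁻⁴ s⁻².
N = √(2.6369 × 10⁻⁴) = 0.016239 rad s⁻¹ ≈ 0.0162 rad s⁻¹.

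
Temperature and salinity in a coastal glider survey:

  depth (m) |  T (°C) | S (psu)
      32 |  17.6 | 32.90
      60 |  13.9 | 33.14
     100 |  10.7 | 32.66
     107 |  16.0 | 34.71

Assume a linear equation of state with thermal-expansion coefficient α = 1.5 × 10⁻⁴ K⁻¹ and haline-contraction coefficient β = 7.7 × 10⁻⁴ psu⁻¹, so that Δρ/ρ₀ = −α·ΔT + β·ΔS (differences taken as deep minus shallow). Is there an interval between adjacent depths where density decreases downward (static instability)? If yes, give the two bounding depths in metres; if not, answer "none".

none

Evaluate Δρ/ρ₀ = −αΔT + βΔS across each adjacent pair:
  32–60 m: −αΔT+βΔS = −(1.5 × 10⁻⁴)(-3.7)+(7.7 × 10⁻⁴)(+0.24) = 7.4 × 10⁻⁴ → stable
  60–100 m: −αΔT+βΔS = −(1.5 × 10⁻⁴)(-3.2)+(7.7 × 10⁻⁴)(-0.48) = 1.1 × 10⁻⁴ → stable
  100–107 m: −αΔT+βΔS = −(1.5 × 10⁻⁴)(+5.3)+(7.7 × 10⁻⁴)(+2.05) = 7.8 × 10⁻⁴ → stable
Every interval has Δρ > 0: the column is stably stratified throughout.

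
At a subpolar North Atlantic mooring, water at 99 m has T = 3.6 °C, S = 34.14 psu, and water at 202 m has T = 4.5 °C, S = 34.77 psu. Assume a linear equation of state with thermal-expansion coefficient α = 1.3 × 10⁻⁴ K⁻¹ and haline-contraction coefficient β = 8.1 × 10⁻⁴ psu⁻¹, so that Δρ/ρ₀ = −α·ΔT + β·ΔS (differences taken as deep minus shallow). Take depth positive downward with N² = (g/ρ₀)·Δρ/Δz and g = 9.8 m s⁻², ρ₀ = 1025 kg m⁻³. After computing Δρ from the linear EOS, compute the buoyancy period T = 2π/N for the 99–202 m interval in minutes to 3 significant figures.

17.1 min

ΔT = +0.9 K, ΔS = +0.63 psu (deep − shallow).
Δρ/ρ₀ = −αΔT + βΔS = -1.17 × 10⁻⁴ + 5.103 × 10⁻⁴ = 3.933 × 10⁻⁴, so Δρ ≈ 0.4031 kg m⁻³.
N² = (g/ρ₀)·Δρ/Δz = g·(Δρ/ρ₀)/Δz = 9.8 × 3.933 × 10⁻⁴ / 103 = 3.7421 × 10⁻⁵ s⁻².
N = √(3.7421 × 10⁻⁵) = 6.1173 × 10⁻³ rad s⁻¹ → T = 2π/N = 1.0271 × 10³ s = 17.118 min ≈ 17.1 min.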